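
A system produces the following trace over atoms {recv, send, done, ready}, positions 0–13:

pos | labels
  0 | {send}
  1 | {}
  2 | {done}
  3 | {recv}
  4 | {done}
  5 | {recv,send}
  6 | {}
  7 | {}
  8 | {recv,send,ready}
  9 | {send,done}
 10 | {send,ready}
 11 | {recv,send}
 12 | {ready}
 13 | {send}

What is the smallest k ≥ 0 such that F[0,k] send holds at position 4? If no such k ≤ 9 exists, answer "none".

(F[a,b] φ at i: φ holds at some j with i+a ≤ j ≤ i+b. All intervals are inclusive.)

Scan j = 4,5,… for send:
  j=4: fails
  j=5: holds
First hit at j=5, so smallest k = 5-4 = 1.

1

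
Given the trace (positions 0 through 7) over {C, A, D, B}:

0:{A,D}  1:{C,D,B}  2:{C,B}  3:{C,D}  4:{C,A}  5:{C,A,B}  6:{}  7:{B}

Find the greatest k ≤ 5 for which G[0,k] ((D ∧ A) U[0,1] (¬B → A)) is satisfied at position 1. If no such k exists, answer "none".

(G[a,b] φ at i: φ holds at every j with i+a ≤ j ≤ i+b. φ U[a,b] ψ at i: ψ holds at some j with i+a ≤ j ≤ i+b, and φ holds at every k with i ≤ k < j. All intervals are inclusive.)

((D ∧ A) U[0,1] (¬B → A)) must hold from j=1 onward; find where it first fails.
  j=1: holds
  j=2: holds
  j=3: fails
Holds on [1,2], so largest k = 1.

1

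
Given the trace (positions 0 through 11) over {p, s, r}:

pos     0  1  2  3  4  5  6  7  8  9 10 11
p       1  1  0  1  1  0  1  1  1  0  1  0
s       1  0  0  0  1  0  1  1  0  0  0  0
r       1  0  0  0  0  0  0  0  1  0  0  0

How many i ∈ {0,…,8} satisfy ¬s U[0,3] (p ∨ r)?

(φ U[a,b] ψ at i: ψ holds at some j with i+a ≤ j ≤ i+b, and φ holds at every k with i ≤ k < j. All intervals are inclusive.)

9

Evaluate at each i in [0,8]:
  i=0: ✓ (rhs at j=0)
  i=1: ✓ (rhs at j=1)
  i=2: ✓ (rhs at j=3; lhs holds on [2,2])
  i=3: ✓ (rhs at j=3)
  i=4: ✓ (rhs at j=4)
  i=5: ✓ (rhs at j=6; lhs holds on [5,5])
  i=6: ✓ (rhs at j=6)
  i=7: ✓ (rhs at j=7)
  i=8: ✓ (rhs at j=8)
Positions where it holds: {0, 1, 2, 3, 4, 5, 6, 7, 8} → 9.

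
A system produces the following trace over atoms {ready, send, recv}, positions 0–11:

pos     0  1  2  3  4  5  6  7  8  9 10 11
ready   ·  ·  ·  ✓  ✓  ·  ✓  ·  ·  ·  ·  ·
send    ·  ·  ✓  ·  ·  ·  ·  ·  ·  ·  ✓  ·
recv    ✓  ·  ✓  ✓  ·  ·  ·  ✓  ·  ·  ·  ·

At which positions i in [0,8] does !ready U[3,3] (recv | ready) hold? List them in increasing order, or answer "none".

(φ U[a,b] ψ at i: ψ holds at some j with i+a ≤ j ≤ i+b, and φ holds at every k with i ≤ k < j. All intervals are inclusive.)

Evaluate at each i in [0,8]:
  i=0: ✓ (rhs at j=3; lhs holds on [0,2])
  i=1: ✗ (lhs fails at k=3 before rhs at j=4)
  i=2: ✗ (no rhs in [5,5])
  i=3: ✗ (lhs fails at k=3 before rhs at j=6)
  i=4: ✗ (lhs fails at k=4 before rhs at j=7)
  i=5: ✗ (no rhs in [8,8])
  i=6: ✗ (no rhs in [9,9])
  i=7: ✗ (no rhs in [10,10])
  i=8: ✗ (no rhs in [11,11])

0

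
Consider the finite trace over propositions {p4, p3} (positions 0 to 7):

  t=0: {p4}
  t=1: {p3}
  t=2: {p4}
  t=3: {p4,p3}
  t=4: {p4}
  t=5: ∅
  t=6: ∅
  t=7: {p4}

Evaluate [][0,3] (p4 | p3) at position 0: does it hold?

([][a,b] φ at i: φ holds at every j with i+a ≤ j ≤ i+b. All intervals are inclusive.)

Check (p4 | p3) at every j in [0,3]:
  j=0: true
  j=1: true
  j=2: true
  j=3: true
All positions satisfy it → formula holds.

True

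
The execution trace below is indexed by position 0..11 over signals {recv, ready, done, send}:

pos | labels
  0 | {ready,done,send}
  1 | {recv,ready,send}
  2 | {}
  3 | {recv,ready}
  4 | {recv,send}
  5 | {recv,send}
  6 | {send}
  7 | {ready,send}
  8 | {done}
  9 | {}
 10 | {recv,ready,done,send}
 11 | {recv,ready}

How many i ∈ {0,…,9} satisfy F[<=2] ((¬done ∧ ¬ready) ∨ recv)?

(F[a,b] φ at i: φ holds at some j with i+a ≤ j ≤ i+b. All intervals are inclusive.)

Evaluate at each i in [0,9]:
  i=0: ✓ (witness j=1)
  i=1: ✓ (witness j=1)
  i=2: ✓ (witness j=2)
  i=3: ✓ (witness j=3)
  i=4: ✓ (witness j=4)
  i=5: ✓ (witness j=5)
  i=6: ✓ (witness j=6)
  i=7: ✓ (witness j=9)
  i=8: ✓ (witness j=9)
  i=9: ✓ (witness j=9)
Positions where it holds: {0, 1, 2, 3, 4, 5, 6, 7, 8, 9} → 10.

10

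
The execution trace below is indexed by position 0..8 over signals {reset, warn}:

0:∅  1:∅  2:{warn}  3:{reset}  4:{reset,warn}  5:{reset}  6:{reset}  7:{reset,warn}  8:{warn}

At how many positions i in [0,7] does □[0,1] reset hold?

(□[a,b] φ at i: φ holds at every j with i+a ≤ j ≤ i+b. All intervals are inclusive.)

Evaluate at each i in [0,7]:
  i=0: ✗ (fails at j=0)
  i=1: ✗ (fails at j=1)
  i=2: ✗ (fails at j=2)
  i=3: ✓ (all of [3,4])
  i=4: ✓ (all of [4,5])
  i=5: ✓ (all of [5,6])
  i=6: ✓ (all of [6,7])
  i=7: ✗ (fails at j=8)
Positions where it holds: {3, 4, 5, 6} → 4.

4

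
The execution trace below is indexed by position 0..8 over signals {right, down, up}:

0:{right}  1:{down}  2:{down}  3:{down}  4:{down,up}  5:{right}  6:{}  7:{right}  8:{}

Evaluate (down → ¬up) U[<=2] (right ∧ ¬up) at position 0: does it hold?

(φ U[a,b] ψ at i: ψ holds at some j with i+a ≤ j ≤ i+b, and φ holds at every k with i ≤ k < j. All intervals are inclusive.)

Yes

Need some j in [0,2] with (right ∧ ¬up), and (down → ¬up) at every k in [0,j-1].
  j=0: (right ∧ ¬up) holds; no prefix to check → satisfied.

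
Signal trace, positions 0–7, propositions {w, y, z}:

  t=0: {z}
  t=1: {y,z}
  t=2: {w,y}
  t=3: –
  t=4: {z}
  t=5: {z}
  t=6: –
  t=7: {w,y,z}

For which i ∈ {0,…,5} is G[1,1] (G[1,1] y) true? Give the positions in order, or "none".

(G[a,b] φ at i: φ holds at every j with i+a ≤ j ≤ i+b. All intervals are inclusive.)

0, 5

Evaluate at each i in [0,5]:
  i=0: ✓ (all of [1,1])
  i=1: ✗ (fails at j=2)
  i=2: ✗ (fails at j=3)
  i=3: ✗ (fails at j=4)
  i=4: ✗ (fails at j=5)
  i=5: ✓ (all of [6,6])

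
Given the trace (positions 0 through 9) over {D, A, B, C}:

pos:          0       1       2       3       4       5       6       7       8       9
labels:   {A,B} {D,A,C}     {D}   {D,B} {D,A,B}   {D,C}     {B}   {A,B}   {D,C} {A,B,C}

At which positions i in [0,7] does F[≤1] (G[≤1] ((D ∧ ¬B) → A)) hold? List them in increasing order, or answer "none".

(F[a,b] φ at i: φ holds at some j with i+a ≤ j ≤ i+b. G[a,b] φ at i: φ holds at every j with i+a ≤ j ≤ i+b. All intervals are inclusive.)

Evaluate at each i in [0,7]:
  i=0: ✓ (witness j=0)
  i=1: ✗ (none in [1,2])
  i=2: ✓ (witness j=3)
  i=3: ✓ (witness j=3)
  i=4: ✗ (none in [4,5])
  i=5: ✓ (witness j=6)
  i=6: ✓ (witness j=6)
  i=7: ✗ (none in [7,8])

0, 2, 3, 5, 6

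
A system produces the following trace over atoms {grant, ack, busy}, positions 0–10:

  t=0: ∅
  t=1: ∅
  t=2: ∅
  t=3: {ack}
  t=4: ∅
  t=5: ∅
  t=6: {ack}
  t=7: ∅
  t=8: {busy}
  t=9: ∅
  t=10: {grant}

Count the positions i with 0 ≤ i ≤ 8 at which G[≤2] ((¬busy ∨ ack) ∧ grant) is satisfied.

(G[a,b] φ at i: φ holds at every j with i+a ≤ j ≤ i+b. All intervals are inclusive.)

Evaluate at each i in [0,8]:
  i=0: ✗ (fails at j=0)
  i=1: ✗ (fails at j=1)
  i=2: ✗ (fails at j=2)
  i=3: ✗ (fails at j=3)
  i=4: ✗ (fails at j=4)
  i=5: ✗ (fails at j=5)
  i=6: ✗ (fails at j=6)
  i=7: ✗ (fails at j=7)
  i=8: ✗ (fails at j=8)
Positions where it holds: {} → 0.

0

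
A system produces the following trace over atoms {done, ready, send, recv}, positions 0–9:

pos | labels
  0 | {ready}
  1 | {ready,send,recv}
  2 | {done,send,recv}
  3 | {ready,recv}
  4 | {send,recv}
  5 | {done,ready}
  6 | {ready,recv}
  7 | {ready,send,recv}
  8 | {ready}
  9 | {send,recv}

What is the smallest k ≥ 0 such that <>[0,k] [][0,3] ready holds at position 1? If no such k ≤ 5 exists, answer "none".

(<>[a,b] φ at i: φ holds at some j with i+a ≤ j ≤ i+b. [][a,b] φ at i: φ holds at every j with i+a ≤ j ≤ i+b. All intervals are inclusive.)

4

Scan j = 1,2,… for [][0,3] ready:
  j=1: fails
  j=2: fails
  j=3: fails
  j=4: fails
  j=5: holds
First hit at j=5, so smallest k = 5-1 = 4.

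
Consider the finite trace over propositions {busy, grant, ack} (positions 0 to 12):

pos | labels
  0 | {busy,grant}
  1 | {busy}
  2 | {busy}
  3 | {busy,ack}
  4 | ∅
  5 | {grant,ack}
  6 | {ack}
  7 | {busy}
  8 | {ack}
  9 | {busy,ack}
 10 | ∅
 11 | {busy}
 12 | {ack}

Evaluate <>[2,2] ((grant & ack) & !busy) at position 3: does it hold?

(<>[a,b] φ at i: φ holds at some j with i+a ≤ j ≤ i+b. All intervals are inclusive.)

Check ((grant & ack) & !busy) at each j in [5,5]:
  j=5: true
Found at j=5 → formula holds.

Yes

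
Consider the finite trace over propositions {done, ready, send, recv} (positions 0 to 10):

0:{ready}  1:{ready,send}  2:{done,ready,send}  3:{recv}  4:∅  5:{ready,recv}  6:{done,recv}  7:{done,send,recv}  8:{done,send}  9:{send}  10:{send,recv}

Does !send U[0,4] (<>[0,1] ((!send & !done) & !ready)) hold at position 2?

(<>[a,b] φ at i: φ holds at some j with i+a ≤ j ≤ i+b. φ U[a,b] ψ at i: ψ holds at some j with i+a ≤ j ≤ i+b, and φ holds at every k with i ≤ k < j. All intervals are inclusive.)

Holds

Need some j in [2,6] with <>[0,1] ((!send & !done) & !ready), and !send at every k in [2,j-1].
  j=2: <>[0,1] ((!send & !done) & !ready) holds; no prefix to check → satisfied.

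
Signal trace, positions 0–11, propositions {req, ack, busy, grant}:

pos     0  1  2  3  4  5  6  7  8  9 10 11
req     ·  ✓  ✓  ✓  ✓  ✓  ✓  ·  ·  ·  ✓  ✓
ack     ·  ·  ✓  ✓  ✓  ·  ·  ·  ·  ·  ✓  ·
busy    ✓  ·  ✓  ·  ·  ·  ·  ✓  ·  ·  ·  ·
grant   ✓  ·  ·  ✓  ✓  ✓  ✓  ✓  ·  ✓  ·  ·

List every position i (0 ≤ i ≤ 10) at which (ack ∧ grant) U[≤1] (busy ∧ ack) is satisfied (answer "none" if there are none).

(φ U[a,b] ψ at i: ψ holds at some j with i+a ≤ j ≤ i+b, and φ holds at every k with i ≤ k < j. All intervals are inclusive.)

2

Evaluate at each i in [0,10]:
  i=0: ✗ (no rhs in [0,1])
  i=1: ✗ (lhs fails at k=1 before rhs at j=2)
  i=2: ✓ (rhs at j=2)
  i=3: ✗ (no rhs in [3,4])
  i=4: ✗ (no rhs in [4,5])
  i=5: ✗ (no rhs in [5,6])
  i=6: ✗ (no rhs in [6,7])
  i=7: ✗ (no rhs in [7,8])
  i=8: ✗ (no rhs in [8,9])
  i=9: ✗ (no rhs in [9,10])
  i=10: ✗ (no rhs in [10,11])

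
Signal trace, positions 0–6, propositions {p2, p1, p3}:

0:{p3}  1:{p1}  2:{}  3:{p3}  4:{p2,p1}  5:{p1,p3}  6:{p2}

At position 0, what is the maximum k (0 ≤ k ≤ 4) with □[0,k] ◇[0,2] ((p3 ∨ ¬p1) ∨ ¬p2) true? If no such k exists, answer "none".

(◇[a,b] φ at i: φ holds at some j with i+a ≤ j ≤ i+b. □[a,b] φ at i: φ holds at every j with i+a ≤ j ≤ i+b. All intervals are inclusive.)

4

◇[0,2] ((p3 ∨ ¬p1) ∨ ¬p2) must hold from j=0 onward; find where it first fails.
  j=0: holds
  j=1: holds
  j=2: holds
  j=3: holds
  j=4: holds
Holds through j=4; largest k = 4.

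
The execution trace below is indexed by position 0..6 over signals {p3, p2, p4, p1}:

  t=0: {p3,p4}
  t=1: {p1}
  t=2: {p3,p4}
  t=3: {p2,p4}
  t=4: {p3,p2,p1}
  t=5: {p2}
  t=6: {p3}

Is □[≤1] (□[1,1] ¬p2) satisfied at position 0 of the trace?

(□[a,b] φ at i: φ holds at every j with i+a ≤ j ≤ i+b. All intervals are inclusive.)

Check □[1,1] ¬p2 at every j in [0,1]:
  j=0: holds on [1,1]
  j=1: holds on [2,2]
All positions satisfy it → formula holds.

Yes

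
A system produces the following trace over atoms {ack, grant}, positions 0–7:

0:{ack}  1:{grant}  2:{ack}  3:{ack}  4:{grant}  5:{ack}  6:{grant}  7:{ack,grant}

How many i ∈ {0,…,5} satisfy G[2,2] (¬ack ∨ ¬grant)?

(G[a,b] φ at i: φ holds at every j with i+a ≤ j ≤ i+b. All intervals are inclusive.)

Evaluate at each i in [0,5]:
  i=0: ✓ (all of [2,2])
  i=1: ✓ (all of [3,3])
  i=2: ✓ (all of [4,4])
  i=3: ✓ (all of [5,5])
  i=4: ✓ (all of [6,6])
  i=5: ✗ (fails at j=7)
Positions where it holds: {0, 1, 2, 3, 4} → 5.

5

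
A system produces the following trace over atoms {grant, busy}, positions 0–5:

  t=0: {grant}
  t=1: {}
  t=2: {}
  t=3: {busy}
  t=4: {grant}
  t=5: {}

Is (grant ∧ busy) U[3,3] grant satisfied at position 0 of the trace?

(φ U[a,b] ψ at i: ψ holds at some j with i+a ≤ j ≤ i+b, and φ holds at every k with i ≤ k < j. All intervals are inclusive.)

Need some j in [3,3] with grant, and (grant ∧ busy) at every k in [0,j-1].
  j=3: grant false.
No j in the window works → until fails.

No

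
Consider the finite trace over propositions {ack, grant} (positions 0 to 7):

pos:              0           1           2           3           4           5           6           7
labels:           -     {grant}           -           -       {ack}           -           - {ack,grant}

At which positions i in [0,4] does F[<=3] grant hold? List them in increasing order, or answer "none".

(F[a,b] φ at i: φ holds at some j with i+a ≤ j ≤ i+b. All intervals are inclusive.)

0, 1, 4

Evaluate at each i in [0,4]:
  i=0: ✓ (witness j=1)
  i=1: ✓ (witness j=1)
  i=2: ✗ (none in [2,5])
  i=3: ✗ (none in [3,6])
  i=4: ✓ (witness j=7)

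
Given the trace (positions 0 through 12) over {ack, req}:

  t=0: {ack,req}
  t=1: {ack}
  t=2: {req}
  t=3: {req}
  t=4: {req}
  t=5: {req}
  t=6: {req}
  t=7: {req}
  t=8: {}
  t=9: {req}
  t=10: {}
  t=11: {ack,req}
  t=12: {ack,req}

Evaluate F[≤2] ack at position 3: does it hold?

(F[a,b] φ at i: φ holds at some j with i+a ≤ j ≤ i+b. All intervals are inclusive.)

Does not hold

Check ack at each j in [3,5]:
  j=3: false
  j=4: false
  j=5: false
No position in the window satisfies it → formula fails.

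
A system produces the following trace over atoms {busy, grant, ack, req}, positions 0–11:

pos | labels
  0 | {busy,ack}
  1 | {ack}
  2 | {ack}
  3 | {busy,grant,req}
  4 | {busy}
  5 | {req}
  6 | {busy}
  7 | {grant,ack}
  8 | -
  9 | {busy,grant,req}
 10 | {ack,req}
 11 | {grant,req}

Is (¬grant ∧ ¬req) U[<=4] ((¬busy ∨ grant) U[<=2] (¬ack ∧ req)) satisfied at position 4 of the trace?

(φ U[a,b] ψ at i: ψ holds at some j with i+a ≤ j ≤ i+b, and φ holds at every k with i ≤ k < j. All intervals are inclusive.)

Need some j in [4,8] with ((¬busy ∨ grant) U[<=2] (¬ack ∧ req)), and (¬grant ∧ ¬req) at every k in [4,j-1].
  j=4: ((¬busy ∨ grant) U[<=2] (¬ack ∧ req)) — fails.
  j=5: ((¬busy ∨ grant) U[<=2] (¬ack ∧ req)) holds; (¬grant ∧ ¬req) holds at every k in [4,4] → satisfied.

True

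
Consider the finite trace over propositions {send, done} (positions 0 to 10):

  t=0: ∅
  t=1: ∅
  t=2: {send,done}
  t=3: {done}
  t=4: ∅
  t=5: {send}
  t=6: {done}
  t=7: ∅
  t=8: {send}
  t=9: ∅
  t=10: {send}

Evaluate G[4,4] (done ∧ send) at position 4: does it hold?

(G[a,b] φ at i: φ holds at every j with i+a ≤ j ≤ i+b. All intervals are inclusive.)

Check (done ∧ send) at every j in [8,8]:
  j=8: false
Fails at j=8 → formula fails.

False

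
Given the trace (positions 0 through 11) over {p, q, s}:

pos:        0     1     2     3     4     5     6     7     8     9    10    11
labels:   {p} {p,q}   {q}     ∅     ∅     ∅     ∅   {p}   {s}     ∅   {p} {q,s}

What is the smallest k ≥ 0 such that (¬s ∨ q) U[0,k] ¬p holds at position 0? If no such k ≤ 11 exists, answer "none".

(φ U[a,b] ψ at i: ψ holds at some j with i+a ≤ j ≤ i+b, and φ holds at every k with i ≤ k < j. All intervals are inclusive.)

Need earliest j ≥ 0 with ¬p, and (¬s ∨ q) at every k in [0,j-1].
  j=0: rhs fails.
  j=1: rhs fails.
  j=2: rhs holds; lhs holds on [0,1]. k = 2.

2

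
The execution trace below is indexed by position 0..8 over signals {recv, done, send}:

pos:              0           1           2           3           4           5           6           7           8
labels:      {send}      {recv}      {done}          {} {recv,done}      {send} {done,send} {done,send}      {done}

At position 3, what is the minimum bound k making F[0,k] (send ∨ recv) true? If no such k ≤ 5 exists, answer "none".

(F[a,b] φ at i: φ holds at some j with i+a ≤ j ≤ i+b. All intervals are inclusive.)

1

Scan j = 3,4,… for (send ∨ recv):
  j=3: fails
  j=4: holds
First hit at j=4, so smallest k = 4-3 = 1.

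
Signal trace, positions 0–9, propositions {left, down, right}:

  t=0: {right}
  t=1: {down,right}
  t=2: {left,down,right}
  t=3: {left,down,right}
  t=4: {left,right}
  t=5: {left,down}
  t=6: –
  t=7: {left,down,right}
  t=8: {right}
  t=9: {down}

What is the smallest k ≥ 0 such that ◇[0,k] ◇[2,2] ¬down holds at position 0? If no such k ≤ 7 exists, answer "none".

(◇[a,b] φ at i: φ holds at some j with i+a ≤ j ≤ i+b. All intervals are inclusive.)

2

Scan j = 0,1,… for ◇[2,2] ¬down:
  j=0: fails
  j=1: fails
  j=2: holds
First hit at j=2, so smallest k = 2-0 = 2.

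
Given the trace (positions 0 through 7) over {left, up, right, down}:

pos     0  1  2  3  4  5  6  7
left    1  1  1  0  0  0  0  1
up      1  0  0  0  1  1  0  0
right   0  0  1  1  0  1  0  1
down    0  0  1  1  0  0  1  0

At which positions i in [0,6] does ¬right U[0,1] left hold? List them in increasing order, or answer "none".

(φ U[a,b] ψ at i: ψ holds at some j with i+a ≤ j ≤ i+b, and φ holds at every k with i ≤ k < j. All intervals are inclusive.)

0, 1, 2, 6

Evaluate at each i in [0,6]:
  i=0: ✓ (rhs at j=0)
  i=1: ✓ (rhs at j=1)
  i=2: ✓ (rhs at j=2)
  i=3: ✗ (no rhs in [3,4])
  i=4: ✗ (no rhs in [4,5])
  i=5: ✗ (no rhs in [5,6])
  i=6: ✓ (rhs at j=7; lhs holds on [6,6])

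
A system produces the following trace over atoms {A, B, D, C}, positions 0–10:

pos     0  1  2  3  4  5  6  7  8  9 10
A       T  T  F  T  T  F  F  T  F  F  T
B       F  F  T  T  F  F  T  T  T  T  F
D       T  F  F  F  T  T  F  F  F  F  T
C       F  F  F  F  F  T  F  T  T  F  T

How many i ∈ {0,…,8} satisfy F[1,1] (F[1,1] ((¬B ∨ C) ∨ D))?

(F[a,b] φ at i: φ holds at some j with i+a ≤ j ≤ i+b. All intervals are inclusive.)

Evaluate at each i in [0,8]:
  i=0: ✗ (none in [1,1])
  i=1: ✗ (none in [2,2])
  i=2: ✓ (witness j=3)
  i=3: ✓ (witness j=4)
  i=4: ✗ (none in [5,5])
  i=5: ✓ (witness j=6)
  i=6: ✓ (witness j=7)
  i=7: ✗ (none in [8,8])
  i=8: ✓ (witness j=9)
Positions where it holds: {2, 3, 5, 6, 8} → 5.

5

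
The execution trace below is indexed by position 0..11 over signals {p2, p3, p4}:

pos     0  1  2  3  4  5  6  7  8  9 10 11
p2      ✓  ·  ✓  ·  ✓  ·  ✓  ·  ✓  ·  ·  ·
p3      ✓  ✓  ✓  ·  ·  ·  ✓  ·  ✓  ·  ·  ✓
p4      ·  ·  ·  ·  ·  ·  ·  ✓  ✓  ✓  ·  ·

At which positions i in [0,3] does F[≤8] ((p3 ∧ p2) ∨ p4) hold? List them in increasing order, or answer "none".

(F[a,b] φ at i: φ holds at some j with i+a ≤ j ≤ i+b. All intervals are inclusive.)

Evaluate at each i in [0,3]:
  i=0: ✓ (witness j=0)
  i=1: ✓ (witness j=2)
  i=2: ✓ (witness j=2)
  i=3: ✓ (witness j=6)

0, 1, 2, 3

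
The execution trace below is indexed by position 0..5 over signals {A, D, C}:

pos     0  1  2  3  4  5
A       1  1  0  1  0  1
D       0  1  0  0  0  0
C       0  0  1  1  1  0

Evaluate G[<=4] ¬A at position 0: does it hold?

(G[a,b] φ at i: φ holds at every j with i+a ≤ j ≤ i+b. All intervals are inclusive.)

False

Check ¬A at every j in [0,4]:
  j=0: false
  j=1: false
  j=2: true
  j=3: false
  j=4: true
Fails at j=0 → formula fails.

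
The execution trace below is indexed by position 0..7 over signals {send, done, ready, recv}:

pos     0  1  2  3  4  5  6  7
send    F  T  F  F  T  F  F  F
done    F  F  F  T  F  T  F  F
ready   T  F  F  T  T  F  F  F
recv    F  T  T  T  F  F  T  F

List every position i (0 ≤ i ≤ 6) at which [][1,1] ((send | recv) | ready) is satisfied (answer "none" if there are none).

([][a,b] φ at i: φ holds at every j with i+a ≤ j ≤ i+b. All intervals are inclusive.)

0, 1, 2, 3, 5

Evaluate at each i in [0,6]:
  i=0: ✓ (all of [1,1])
  i=1: ✓ (all of [2,2])
  i=2: ✓ (all of [3,3])
  i=3: ✓ (all of [4,4])
  i=4: ✗ (fails at j=5)
  i=5: ✓ (all of [6,6])
  i=6: ✗ (fails at j=7)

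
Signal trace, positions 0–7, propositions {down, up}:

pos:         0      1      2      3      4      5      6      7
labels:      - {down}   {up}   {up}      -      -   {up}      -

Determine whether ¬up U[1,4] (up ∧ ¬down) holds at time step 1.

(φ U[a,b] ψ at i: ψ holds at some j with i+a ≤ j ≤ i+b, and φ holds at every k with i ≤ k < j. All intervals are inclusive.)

Need some j in [2,5] with (up ∧ ¬down), and ¬up at every k in [1,j-1].
  j=2: (up ∧ ¬down) holds; ¬up holds at every k in [1,1] → satisfied.

True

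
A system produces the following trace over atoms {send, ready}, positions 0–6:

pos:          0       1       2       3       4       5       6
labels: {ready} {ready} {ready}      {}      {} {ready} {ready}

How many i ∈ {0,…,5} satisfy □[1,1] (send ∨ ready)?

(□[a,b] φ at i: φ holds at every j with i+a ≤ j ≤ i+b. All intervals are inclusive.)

4

Evaluate at each i in [0,5]:
  i=0: ✓ (all of [1,1])
  i=1: ✓ (all of [2,2])
  i=2: ✗ (fails at j=3)
  i=3: ✗ (fails at j=4)
  i=4: ✓ (all of [5,5])
  i=5: ✓ (all of [6,6])
Positions where it holds: {0, 1, 4, 5} → 4.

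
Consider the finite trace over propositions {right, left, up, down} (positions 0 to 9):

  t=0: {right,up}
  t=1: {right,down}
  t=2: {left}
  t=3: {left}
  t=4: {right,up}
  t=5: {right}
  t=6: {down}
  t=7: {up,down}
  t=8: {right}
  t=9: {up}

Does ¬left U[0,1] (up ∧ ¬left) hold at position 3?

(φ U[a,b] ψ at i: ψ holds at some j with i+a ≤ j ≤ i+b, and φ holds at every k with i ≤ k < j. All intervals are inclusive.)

No

Need some j in [3,4] with (up ∧ ¬left), and ¬left at every k in [3,j-1].
  j=3: (up ∧ ¬left) false.
  j=4: (up ∧ ¬left) holds, but ¬left fails at k=3 → not this j.
No j in the window works → until fails.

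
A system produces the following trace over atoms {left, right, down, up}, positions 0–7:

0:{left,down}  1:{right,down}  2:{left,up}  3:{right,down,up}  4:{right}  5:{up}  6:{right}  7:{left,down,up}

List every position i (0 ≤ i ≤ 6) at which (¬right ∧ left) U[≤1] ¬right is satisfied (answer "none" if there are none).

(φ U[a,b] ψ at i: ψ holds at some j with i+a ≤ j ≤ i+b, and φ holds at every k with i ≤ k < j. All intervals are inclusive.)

Evaluate at each i in [0,6]:
  i=0: ✓ (rhs at j=0)
  i=1: ✗ (lhs fails at k=1 before rhs at j=2)
  i=2: ✓ (rhs at j=2)
  i=3: ✗ (no rhs in [3,4])
  i=4: ✗ (lhs fails at k=4 before rhs at j=5)
  i=5: ✓ (rhs at j=5)
  i=6: ✗ (lhs fails at k=6 before rhs at j=7)

0, 2, 5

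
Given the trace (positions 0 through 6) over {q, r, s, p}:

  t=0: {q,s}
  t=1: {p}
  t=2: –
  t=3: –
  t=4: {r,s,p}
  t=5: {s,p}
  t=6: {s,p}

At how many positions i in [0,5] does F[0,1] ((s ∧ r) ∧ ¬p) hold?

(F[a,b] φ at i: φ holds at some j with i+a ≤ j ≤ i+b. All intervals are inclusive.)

Evaluate at each i in [0,5]:
  i=0: ✗ (none in [0,1])
  i=1: ✗ (none in [1,2])
  i=2: ✗ (none in [2,3])
  i=3: ✗ (none in [3,4])
  i=4: ✗ (none in [4,5])
  i=5: ✗ (none in [5,6])
Positions where it holds: {} → 0.

0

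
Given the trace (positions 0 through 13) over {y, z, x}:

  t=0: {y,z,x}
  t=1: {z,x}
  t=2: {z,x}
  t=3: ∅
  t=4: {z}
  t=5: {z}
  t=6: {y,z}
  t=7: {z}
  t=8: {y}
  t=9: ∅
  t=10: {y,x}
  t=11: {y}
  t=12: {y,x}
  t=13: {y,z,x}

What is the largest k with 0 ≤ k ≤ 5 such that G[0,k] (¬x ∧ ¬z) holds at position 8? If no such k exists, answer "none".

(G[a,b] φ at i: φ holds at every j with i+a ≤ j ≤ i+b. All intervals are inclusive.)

1

(¬x ∧ ¬z) must hold from j=8 onward; find where it first fails.
  j=8: holds
  j=9: holds
  j=10: fails
Holds on [8,9], so largest k = 1.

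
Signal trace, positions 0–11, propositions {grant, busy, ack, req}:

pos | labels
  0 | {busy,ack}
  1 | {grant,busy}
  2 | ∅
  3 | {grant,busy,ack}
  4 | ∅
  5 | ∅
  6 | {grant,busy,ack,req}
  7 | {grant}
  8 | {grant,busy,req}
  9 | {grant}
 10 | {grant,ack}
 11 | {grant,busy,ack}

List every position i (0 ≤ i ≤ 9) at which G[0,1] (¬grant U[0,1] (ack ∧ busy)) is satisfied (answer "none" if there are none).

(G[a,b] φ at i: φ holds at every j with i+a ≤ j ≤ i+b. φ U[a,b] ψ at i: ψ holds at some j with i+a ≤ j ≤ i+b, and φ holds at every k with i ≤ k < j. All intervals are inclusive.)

Evaluate at each i in [0,9]:
  i=0: ✗ (fails at j=1)
  i=1: ✗ (fails at j=1)
  i=2: ✓ (all of [2,3])
  i=3: ✗ (fails at j=4)
  i=4: ✗ (fails at j=4)
  i=5: ✓ (all of [5,6])
  i=6: ✗ (fails at j=7)
  i=7: ✗ (fails at j=7)
  i=8: ✗ (fails at j=8)
  i=9: ✗ (fails at j=9)

2, 5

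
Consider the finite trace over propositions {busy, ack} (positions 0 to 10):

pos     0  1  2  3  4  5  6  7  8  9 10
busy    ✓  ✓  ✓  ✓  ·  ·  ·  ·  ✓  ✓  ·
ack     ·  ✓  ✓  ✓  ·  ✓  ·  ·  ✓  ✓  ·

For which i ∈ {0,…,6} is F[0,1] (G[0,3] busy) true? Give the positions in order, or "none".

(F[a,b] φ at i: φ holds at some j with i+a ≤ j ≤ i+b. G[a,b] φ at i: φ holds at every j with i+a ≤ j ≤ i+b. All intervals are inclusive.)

0

Evaluate at each i in [0,6]:
  i=0: ✓ (witness j=0)
  i=1: ✗ (none in [1,2])
  i=2: ✗ (none in [2,3])
  i=3: ✗ (none in [3,4])
  i=4: ✗ (none in [4,5])
  i=5: ✗ (none in [5,6])
  i=6: ✗ (none in [6,7])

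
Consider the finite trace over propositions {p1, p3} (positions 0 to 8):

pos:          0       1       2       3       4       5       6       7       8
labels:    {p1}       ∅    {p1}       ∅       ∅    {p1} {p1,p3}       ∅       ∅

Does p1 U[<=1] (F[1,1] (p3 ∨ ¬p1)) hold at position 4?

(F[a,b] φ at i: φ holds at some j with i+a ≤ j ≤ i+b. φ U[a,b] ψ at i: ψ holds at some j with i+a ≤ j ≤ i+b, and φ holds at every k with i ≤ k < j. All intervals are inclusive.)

False

Need some j in [4,5] with F[1,1] (p3 ∨ ¬p1), and p1 at every k in [4,j-1].
  j=4: F[1,1] (p3 ∨ ¬p1) — fails (none in [5,5]).
  j=5: F[1,1] (p3 ∨ ¬p1) holds, but p1 fails at k=4 → not this j.
No j in the window works → until fails.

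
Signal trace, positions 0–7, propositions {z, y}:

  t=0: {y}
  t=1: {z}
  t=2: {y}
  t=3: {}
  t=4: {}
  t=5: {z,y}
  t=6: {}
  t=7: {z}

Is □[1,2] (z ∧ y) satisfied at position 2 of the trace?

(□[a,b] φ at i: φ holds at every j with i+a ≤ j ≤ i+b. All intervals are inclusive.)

Check (z ∧ y) at every j in [3,4]:
  j=3: false
  j=4: false
Fails at j=3 → formula fails.

Does not hold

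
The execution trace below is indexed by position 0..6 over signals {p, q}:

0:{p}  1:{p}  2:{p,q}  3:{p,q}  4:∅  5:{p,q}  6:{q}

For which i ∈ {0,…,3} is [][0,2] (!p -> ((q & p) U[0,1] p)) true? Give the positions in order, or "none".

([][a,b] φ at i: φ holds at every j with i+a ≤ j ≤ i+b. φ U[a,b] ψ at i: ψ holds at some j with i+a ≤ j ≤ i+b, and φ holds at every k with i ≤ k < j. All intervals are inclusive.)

Evaluate at each i in [0,3]:
  i=0: ✓ (all of [0,2])
  i=1: ✓ (all of [1,3])
  i=2: ✗ (fails at j=4)
  i=3: ✗ (fails at j=4)

0, 1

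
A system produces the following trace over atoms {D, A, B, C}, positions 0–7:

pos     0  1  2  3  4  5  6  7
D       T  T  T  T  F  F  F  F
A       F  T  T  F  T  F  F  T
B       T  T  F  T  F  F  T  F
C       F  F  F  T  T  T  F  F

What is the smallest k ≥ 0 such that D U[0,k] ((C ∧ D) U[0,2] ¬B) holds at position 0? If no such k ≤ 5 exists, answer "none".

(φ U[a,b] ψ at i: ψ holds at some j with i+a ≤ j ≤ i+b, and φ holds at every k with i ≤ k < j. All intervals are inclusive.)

Need earliest j ≥ 0 with ((C ∧ D) U[0,2] ¬B), and D at every k in [0,j-1].
  j=0: rhs fails.
  j=1: rhs fails.
  j=2: rhs holds; lhs holds on [0,1]. k = 2.

2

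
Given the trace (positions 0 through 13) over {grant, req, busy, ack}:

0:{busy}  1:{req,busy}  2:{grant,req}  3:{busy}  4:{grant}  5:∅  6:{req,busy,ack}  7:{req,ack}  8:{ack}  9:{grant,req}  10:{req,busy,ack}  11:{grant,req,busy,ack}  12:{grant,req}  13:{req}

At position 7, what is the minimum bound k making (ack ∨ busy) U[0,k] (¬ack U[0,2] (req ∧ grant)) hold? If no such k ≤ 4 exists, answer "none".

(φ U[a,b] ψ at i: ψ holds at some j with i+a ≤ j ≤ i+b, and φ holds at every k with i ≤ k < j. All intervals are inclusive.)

2

Need earliest j ≥ 7 with (¬ack U[0,2] (req ∧ grant)), and (ack ∨ busy) at every k in [7,j-1].
  j=7: rhs fails.
  j=8: rhs fails.
  j=9: rhs holds; lhs holds on [7,8]. k = 2.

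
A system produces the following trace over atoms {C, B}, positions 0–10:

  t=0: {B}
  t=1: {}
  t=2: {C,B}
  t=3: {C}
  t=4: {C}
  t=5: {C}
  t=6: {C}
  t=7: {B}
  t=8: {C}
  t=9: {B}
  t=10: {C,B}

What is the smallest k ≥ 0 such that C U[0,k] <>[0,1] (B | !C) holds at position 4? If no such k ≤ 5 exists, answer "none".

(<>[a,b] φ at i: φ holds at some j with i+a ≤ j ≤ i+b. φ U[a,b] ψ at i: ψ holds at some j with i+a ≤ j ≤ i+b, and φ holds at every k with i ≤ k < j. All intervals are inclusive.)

2

Need earliest j ≥ 4 with <>[0,1] (B | !C), and C at every k in [4,j-1].
  j=4: rhs fails.
  j=5: rhs fails.
  j=6: rhs holds; lhs holds on [4,5]. k = 2.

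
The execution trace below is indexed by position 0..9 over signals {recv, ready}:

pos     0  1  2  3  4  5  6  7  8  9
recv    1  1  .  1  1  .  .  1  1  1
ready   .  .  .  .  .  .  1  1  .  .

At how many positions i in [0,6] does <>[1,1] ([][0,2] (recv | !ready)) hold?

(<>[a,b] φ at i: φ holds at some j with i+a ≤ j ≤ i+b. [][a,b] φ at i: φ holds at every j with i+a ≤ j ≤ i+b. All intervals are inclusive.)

Evaluate at each i in [0,6]:
  i=0: ✓ (witness j=1)
  i=1: ✓ (witness j=2)
  i=2: ✓ (witness j=3)
  i=3: ✗ (none in [4,4])
  i=4: ✗ (none in [5,5])
  i=5: ✗ (none in [6,6])
  i=6: ✓ (witness j=7)
Positions where it holds: {0, 1, 2, 6} → 4.

4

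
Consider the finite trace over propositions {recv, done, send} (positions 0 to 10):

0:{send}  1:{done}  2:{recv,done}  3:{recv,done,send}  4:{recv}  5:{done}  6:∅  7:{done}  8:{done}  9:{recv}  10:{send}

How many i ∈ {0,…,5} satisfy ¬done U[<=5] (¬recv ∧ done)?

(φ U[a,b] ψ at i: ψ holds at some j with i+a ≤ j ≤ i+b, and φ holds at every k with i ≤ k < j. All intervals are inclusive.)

Evaluate at each i in [0,5]:
  i=0: ✓ (rhs at j=1; lhs holds on [0,0])
  i=1: ✓ (rhs at j=1)
  i=2: ✗ (lhs fails at k=2 before rhs at j=5)
  i=3: ✗ (lhs fails at k=3 before rhs at j=5)
  i=4: ✓ (rhs at j=5; lhs holds on [4,4])
  i=5: ✓ (rhs at j=5)
Positions where it holds: {0, 1, 4, 5} → 4.

4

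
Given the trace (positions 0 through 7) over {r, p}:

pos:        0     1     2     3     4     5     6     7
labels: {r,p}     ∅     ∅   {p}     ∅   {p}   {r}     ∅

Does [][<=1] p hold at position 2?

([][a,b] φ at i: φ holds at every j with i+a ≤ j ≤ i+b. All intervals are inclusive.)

Check p at every j in [2,3]:
  j=2: false
  j=3: true
Fails at j=2 → formula fails.

No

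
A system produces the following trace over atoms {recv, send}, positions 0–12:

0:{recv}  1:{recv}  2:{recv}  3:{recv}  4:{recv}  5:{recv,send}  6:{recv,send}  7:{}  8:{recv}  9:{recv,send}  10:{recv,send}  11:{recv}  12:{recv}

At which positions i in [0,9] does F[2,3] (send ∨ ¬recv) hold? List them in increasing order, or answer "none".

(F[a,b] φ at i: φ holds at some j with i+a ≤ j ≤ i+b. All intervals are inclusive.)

Evaluate at each i in [0,9]:
  i=0: ✗ (none in [2,3])
  i=1: ✗ (none in [3,4])
  i=2: ✓ (witness j=5)
  i=3: ✓ (witness j=5)
  i=4: ✓ (witness j=6)
  i=5: ✓ (witness j=7)
  i=6: ✓ (witness j=9)
  i=7: ✓ (witness j=9)
  i=8: ✓ (witness j=10)
  i=9: ✗ (none in [11,12])

2, 3, 4, 5, 6, 7, 8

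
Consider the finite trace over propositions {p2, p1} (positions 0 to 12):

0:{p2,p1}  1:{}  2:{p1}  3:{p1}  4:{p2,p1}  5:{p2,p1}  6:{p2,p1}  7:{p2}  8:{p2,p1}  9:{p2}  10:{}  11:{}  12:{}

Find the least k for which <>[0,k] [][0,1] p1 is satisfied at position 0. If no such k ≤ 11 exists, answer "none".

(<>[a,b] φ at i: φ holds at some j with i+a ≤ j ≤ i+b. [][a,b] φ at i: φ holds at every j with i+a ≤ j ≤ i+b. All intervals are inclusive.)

Scan j = 0,1,… for [][0,1] p1:
  j=0: fails
  j=1: fails
  j=2: holds
First hit at j=2, so smallest k = 2-0 = 2.

2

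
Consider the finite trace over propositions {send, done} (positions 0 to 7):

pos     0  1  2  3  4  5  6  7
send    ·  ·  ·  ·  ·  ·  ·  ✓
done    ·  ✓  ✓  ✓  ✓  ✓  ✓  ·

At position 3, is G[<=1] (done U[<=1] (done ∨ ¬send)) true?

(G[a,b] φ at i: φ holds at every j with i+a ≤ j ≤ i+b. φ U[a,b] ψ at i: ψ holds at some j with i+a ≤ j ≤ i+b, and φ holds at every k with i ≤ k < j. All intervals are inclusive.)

Holds

Check (done U[<=1] (done ∨ ¬send)) at every j in [3,4]:
  j=3: holds
  j=4: holds
All positions satisfy it → formula holds.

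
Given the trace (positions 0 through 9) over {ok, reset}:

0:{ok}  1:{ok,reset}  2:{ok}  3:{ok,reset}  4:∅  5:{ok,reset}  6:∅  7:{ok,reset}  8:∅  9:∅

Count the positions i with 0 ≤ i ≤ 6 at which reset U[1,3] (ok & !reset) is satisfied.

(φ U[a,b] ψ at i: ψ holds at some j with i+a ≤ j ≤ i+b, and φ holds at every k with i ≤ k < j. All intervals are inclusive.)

1

Evaluate at each i in [0,6]:
  i=0: ✗ (lhs fails at k=0 before rhs at j=2)
  i=1: ✓ (rhs at j=2; lhs holds on [1,1])
  i=2: ✗ (no rhs in [3,5])
  i=3: ✗ (no rhs in [4,6])
  i=4: ✗ (no rhs in [5,7])
  i=5: ✗ (no rhs in [6,8])
  i=6: ✗ (no rhs in [7,9])
Positions where it holds: {1} → 1.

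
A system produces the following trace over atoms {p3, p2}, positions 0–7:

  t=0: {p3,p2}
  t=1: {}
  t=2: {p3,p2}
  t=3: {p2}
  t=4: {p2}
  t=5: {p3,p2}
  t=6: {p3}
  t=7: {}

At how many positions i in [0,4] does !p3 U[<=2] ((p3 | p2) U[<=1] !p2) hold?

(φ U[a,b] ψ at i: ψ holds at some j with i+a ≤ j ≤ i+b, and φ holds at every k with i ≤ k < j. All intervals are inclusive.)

Evaluate at each i in [0,4]:
  i=0: ✓ (rhs at j=0)
  i=1: ✓ (rhs at j=1)
  i=2: ✗ (no rhs in [2,4])
  i=3: ✓ (rhs at j=5; lhs holds on [3,4])
  i=4: ✓ (rhs at j=5; lhs holds on [4,4])
Positions where it holds: {0, 1, 3, 4} → 4.

4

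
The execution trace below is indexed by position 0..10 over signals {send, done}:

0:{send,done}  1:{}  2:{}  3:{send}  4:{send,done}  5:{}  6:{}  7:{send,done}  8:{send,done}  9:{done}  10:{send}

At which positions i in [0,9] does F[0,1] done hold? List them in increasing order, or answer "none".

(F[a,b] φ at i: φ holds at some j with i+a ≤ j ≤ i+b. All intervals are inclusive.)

0, 3, 4, 6, 7, 8, 9

Evaluate at each i in [0,9]:
  i=0: ✓ (witness j=0)
  i=1: ✗ (none in [1,2])
  i=2: ✗ (none in [2,3])
  i=3: ✓ (witness j=4)
  i=4: ✓ (witness j=4)
  i=5: ✗ (none in [5,6])
  i=6: ✓ (witness j=7)
  i=7: ✓ (witness j=7)
  i=8: ✓ (witness j=8)
  i=9: ✓ (witness j=9)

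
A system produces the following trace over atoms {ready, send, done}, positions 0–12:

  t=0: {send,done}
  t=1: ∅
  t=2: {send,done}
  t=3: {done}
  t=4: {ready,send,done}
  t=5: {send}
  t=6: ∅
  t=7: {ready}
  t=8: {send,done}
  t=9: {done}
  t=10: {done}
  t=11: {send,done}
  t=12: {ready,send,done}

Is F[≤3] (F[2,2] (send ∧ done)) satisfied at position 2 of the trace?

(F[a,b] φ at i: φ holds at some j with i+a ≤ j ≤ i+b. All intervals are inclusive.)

True

Check F[2,2] (send ∧ done) at each j in [2,5]:
  j=2: holds (witness at 4)
  j=3: fails (none in [5,5])
  j=4: fails (none in [6,6])
  j=5: fails (none in [7,7])
Found at j=2 → formula holds.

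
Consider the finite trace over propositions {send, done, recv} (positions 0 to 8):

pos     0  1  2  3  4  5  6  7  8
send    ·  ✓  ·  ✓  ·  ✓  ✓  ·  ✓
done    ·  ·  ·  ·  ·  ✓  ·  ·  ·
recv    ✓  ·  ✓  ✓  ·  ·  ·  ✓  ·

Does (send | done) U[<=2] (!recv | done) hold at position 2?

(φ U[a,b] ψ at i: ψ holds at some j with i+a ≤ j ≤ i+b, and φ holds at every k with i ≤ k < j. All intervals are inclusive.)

Does not hold

Need some j in [2,4] with (!recv | done), and (send | done) at every k in [2,j-1].
  j=2: (!recv | done) false.
  j=3: (!recv | done) false.
  j=4: (!recv | done) holds, but (send | done) fails at k=2 → not this j.
No j in the window works → until fails.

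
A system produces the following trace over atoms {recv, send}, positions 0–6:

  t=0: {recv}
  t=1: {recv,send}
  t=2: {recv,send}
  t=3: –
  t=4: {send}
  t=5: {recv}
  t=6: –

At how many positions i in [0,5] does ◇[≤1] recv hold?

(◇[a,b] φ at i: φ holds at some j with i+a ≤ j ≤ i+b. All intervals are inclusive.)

Evaluate at each i in [0,5]:
  i=0: ✓ (witness j=0)
  i=1: ✓ (witness j=1)
  i=2: ✓ (witness j=2)
  i=3: ✗ (none in [3,4])
  i=4: ✓ (witness j=5)
  i=5: ✓ (witness j=5)
Positions where it holds: {0, 1, 2, 4, 5} → 5.

5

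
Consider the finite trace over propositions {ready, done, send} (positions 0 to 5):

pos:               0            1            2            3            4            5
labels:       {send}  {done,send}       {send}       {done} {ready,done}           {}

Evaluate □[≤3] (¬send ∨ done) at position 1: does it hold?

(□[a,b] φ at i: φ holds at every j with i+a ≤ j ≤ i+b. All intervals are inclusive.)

Check (¬send ∨ done) at every j in [1,4]:
  j=1: true
  j=2: false
  j=3: true
  j=4: true
Fails at j=2 → formula fails.

False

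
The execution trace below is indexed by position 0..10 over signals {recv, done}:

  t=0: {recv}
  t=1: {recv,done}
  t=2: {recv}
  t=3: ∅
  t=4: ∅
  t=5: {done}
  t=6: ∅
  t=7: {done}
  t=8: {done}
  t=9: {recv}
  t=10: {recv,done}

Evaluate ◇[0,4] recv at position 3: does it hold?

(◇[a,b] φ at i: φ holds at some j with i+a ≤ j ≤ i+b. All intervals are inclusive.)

False

Check recv at each j in [3,7]:
  j=3: false
  j=4: false
  j=5: false
  j=6: false
  j=7: false
No position in the window satisfies it → formula fails.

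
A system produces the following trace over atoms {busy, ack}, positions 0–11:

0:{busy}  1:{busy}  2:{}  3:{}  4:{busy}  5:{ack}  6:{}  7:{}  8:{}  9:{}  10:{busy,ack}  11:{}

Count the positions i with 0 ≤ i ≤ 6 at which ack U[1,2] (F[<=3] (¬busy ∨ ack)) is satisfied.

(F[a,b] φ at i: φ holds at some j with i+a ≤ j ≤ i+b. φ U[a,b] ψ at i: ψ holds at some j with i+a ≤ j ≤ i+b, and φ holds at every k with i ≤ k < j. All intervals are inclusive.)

1

Evaluate at each i in [0,6]:
  i=0: ✗ (lhs fails at k=0 before rhs at j=1)
  i=1: ✗ (lhs fails at k=1 before rhs at j=2)
  i=2: ✗ (lhs fails at k=2 before rhs at j=3)
  i=3: ✗ (lhs fails at k=3 before rhs at j=4)
  i=4: ✗ (lhs fails at k=4 before rhs at j=5)
  i=5: ✓ (rhs at j=6; lhs holds on [5,5])
  i=6: ✗ (lhs fails at k=6 before rhs at j=7)
Positions where it holds: {5} → 1.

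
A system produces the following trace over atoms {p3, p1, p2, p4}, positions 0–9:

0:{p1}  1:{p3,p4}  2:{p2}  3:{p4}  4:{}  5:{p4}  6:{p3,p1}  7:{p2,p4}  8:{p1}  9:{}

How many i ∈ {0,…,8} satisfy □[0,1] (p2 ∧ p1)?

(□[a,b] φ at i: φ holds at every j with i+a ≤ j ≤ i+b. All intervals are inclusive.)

Evaluate at each i in [0,8]:
  i=0: ✗ (fails at j=0)
  i=1: ✗ (fails at j=1)
  i=2: ✗ (fails at j=2)
  i=3: ✗ (fails at j=3)
  i=4: ✗ (fails at j=4)
  i=5: ✗ (fails at j=5)
  i=6: ✗ (fails at j=6)
  i=7: ✗ (fails at j=7)
  i=8: ✗ (fails at j=8)
Positions where it holds: {} → 0.

0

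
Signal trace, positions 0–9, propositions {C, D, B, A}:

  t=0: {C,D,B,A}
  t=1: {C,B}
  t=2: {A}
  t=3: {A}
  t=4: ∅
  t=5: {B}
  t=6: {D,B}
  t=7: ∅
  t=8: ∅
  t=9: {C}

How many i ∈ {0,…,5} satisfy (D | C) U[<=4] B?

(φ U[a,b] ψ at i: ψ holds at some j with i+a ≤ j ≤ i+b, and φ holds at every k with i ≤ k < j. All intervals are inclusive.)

3

Evaluate at each i in [0,5]:
  i=0: ✓ (rhs at j=0)
  i=1: ✓ (rhs at j=1)
  i=2: ✗ (lhs fails at k=2 before rhs at j=5)
  i=3: ✗ (lhs fails at k=3 before rhs at j=5)
  i=4: ✗ (lhs fails at k=4 before rhs at j=5)
  i=5: ✓ (rhs at j=5)
Positions where it holds: {0, 1, 5} → 3.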